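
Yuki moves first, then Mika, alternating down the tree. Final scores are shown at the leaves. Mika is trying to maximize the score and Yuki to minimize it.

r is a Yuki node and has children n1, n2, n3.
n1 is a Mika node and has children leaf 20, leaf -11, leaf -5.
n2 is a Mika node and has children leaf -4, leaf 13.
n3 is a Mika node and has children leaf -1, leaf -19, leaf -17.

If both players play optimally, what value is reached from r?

-1

n1 (Mika): max(20, -11, -5) = 20
n2 (Mika): max(-4, 13) = 13
n3 (Mika): max(-1, -19, -17) = -1
r (Yuki): min(20, 13, -1) = -1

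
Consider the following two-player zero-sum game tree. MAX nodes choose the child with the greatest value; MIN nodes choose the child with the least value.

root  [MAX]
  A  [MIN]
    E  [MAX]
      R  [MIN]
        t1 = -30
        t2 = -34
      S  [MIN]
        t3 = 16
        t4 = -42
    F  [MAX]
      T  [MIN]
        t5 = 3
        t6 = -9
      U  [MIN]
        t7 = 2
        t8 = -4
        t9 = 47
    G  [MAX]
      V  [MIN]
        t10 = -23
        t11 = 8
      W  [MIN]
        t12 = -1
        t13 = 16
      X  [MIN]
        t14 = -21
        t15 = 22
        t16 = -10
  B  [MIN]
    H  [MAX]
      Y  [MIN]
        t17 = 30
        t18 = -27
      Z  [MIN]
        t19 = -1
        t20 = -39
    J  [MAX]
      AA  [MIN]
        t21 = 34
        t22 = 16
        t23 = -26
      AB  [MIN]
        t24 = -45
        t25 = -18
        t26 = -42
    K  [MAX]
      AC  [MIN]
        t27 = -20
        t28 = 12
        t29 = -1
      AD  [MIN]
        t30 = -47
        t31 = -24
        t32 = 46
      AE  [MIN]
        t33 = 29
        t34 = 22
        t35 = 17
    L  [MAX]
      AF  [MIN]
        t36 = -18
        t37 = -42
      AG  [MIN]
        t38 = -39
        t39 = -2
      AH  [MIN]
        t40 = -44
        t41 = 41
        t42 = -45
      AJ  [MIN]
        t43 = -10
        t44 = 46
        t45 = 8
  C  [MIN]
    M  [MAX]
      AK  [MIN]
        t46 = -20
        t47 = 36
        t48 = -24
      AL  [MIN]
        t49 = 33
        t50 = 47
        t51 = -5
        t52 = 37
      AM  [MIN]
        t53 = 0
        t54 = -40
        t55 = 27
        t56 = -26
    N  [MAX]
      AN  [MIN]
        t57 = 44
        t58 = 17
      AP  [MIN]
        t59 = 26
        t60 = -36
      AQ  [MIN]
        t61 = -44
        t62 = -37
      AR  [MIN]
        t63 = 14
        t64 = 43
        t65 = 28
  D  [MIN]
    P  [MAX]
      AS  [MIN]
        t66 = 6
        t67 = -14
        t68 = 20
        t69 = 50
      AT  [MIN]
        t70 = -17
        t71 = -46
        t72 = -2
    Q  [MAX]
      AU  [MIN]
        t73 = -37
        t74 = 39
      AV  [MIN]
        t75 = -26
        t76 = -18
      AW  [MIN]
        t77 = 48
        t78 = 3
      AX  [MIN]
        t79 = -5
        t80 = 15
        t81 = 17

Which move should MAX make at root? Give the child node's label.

R (MIN): min(-30, -34) = -34
S (MIN): min(16, -42) = -42
E (MAX): max(-34, -42) = -34
T (MIN): min(3, -9) = -9
U (MIN): min(2, -4, 47) = -4
F (MAX): max(-9, -4) = -4
V (MIN): min(-23, 8) = -23
W (MIN): min(-1, 16) = -1
X (MIN): min(-21, 22, -10) = -21
G (MAX): max(-23, -1, -21) = -1
A (MIN): min(-34, -4, -1) = -34
Y (MIN): min(30, -27) = -27
Z (MIN): min(-1, -39) = -39
H (MAX): max(-27, -39) = -27
AA (MIN): min(34, 16, -26) = -26
AB (MIN): min(-45, -18, -42) = -45
J (MAX): max(-26, -45) = -26
AC (MIN): min(-20, 12, -1) = -20
AD (MIN): min(-47, -24, 46) = -47
AE (MIN): min(29, 22, 17) = 17
K (MAX): max(-20, -47, 17) = 17
AF (MIN): min(-18, -42) = -42
AG (MIN): min(-39, -2) = -39
AH (MIN): min(-44, 41, -45) = -45
AJ (MIN): min(-10, 46, 8) = -10
L (MAX): max(-42, -39, -45, -10) = -10
B (MIN): min(-27, -26, 17, -10) = -27
AK (MIN): min(-20, 36, -24) = -24
AL (MIN): min(33, 47, -5, 37) = -5
AM (MIN): min(0, -40, 27, -26) = -40
M (MAX): max(-24, -5, -40) = -5
AN (MIN): min(44, 17) = 17
AP (MIN): min(26, -36) = -36
AQ (MIN): min(-44, -37) = -44
AR (MIN): min(14, 43, 28) = 14
N (MAX): max(17, -36, -44, 14) = 17
C (MIN): min(-5, 17) = -5
AS (MIN): min(6, -14, 20, 50) = -14
AT (MIN): min(-17, -46, -2) = -46
P (MAX): max(-14, -46) = -14
AU (MIN): min(-37, 39) = -37
AV (MIN): min(-26, -18) = -26
AW (MIN): min(48, 3) = 3
AX (MIN): min(-5, 15, 17) = -5
Q (MAX): max(-37, -26, 3, -5) = 3
D (MIN): min(-14, 3) = -14
root (MAX): max(-34, -27, -5, -14) = -5
MAX at root wants the highest of {A=-34, B=-27, C=-5, D=-14}, so chooses C.

C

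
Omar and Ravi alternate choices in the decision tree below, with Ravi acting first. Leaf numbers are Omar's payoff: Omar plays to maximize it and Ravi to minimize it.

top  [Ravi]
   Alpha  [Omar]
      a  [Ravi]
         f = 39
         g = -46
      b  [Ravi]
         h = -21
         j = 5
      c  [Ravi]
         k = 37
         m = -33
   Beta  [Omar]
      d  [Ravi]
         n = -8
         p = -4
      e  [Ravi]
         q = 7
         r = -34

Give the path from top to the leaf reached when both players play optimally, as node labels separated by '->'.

a (Ravi): min(39, -46) = -46
b (Ravi): min(-21, 5) = -21
c (Ravi): min(37, -33) = -33
Alpha (Omar): max(-46, -21, -33) = -21
d (Ravi): min(-8, -4) = -8
e (Ravi): min(7, -34) = -34
Beta (Omar): max(-8, -34) = -8
top (Ravi): min(-21, -8) = -21
At top, Ravi picks Alpha (lowest: -21).
At Alpha, Omar picks b (highest: -21).
At b, Ravi picks h (lowest: -21).
Terminal value -21.

top -> Alpha -> b -> h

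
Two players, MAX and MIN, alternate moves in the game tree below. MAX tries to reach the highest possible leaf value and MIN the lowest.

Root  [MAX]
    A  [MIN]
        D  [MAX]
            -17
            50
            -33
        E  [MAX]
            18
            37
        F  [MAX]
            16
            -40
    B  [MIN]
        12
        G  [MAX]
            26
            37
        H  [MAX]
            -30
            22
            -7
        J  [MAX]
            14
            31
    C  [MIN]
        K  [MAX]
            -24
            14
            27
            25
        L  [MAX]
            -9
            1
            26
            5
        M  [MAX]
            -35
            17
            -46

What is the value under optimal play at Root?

D (MAX): max(-17, 50, -33) = 50
E (MAX): max(18, 37) = 37
F (MAX): max(16, -40) = 16
A (MIN): min(50, 37, 16) = 16
G (MAX): max(26, 37) = 37
H (MAX): max(-30, 22, -7) = 22
J (MAX): max(14, 31) = 31
B (MIN): min(12, 37, 22, 31) = 12
K (MAX): max(-24, 14, 27, 25) = 27
L (MAX): max(-9, 1, 26, 5) = 26
M (MAX): max(-35, 17, -46) = 17
C (MIN): min(27, 26, 17) = 17
Root (MAX): max(16, 12, 17) = 17

17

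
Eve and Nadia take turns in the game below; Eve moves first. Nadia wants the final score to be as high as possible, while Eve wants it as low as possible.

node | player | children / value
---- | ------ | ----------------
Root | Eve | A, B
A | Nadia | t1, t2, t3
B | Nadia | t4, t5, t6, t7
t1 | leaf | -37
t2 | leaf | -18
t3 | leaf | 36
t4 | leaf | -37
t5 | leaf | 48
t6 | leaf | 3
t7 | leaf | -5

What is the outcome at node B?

B (Nadia): max(-37, 48, 3, -5) = 48

48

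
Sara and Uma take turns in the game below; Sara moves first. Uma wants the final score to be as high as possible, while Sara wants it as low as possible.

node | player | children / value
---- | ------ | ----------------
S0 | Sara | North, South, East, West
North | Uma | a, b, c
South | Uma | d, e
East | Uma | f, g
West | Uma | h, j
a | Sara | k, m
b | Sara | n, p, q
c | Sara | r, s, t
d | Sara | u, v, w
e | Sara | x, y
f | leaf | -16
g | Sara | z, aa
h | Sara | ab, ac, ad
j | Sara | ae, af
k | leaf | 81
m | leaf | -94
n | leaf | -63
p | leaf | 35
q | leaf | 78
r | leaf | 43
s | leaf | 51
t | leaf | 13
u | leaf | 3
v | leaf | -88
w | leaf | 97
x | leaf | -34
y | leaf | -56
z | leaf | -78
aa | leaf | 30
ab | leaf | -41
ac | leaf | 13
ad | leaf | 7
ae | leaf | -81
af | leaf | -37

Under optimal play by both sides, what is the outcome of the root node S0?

-56

a (Sara): min(81, -94) = -94
b (Sara): min(-63, 35, 78) = -63
c (Sara): min(43, 51, 13) = 13
North (Uma): max(-94, -63, 13) = 13
d (Sara): min(3, -88, 97) = -88
e (Sara): min(-34, -56) = -56
South (Uma): max(-88, -56) = -56
g (Sara): min(-78, 30) = -78
East (Uma): max(-16, -78) = -16
h (Sara): min(-41, 13, 7) = -41
j (Sara): min(-81, -37) = -81
West (Uma): max(-41, -81) = -41
S0 (Sara): min(13, -56, -16, -41) = -56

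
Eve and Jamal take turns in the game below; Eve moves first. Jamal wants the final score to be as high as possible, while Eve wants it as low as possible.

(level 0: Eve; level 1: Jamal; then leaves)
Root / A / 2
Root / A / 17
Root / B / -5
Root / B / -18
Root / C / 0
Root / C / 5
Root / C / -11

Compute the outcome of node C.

C (Jamal): max(0, 5, -11) = 5

5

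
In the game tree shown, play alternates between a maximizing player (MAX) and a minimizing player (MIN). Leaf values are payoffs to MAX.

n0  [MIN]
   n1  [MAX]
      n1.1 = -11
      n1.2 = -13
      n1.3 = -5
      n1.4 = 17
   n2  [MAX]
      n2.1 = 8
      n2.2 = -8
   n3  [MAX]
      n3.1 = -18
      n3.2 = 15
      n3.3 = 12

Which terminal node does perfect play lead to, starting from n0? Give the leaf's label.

n2.1

n1 (MAX): max(-11, -13, -5, 17) = 17
n2 (MAX): max(8, -8) = 8
n3 (MAX): max(-18, 15, 12) = 15
n0 (MIN): min(17, 8, 15) = 8
At n0, MIN picks n2 (lowest: 8).
At n2, MAX picks n2.1 (highest: 8).
Terminal value 8.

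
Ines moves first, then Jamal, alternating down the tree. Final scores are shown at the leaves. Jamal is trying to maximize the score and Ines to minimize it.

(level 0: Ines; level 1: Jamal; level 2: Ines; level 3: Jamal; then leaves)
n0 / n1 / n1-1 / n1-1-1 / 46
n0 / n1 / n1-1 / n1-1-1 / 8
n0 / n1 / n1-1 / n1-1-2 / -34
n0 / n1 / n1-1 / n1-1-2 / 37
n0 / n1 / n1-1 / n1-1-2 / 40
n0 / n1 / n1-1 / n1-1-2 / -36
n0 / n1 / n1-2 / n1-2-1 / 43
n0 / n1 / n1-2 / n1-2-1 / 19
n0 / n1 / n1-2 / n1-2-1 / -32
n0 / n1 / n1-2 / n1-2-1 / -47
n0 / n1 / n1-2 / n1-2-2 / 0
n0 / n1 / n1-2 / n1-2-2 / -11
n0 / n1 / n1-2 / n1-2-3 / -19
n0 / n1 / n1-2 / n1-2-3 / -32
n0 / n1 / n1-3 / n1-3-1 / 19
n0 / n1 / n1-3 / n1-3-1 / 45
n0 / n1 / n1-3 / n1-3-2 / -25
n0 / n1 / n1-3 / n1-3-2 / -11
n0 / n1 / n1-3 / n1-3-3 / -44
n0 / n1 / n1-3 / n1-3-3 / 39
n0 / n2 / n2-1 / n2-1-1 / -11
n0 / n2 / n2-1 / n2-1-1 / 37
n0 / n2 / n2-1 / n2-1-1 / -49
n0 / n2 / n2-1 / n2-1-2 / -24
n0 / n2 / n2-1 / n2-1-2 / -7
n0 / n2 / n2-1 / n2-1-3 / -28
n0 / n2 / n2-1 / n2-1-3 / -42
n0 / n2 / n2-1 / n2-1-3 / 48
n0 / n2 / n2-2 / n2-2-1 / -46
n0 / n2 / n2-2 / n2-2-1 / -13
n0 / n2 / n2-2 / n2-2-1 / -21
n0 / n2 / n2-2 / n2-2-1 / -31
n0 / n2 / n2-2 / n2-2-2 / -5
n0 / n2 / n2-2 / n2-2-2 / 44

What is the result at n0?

-7

n1-1-1 (Jamal): max(46, 8) = 46
n1-1-2 (Jamal): max(-34, 37, 40, -36) = 40
n1-1 (Ines): min(46, 40) = 40
n1-2-1 (Jamal): max(43, 19, -32, -47) = 43
n1-2-2 (Jamal): max(0, -11) = 0
n1-2-3 (Jamal): max(-19, -32) = -19
n1-2 (Ines): min(43, 0, -19) = -19
n1-3-1 (Jamal): max(19, 45) = 45
n1-3-2 (Jamal): max(-25, -11) = -11
n1-3-3 (Jamal): max(-44, 39) = 39
n1-3 (Ines): min(45, -11, 39) = -11
n1 (Jamal): max(40, -19, -11) = 40
n2-1-1 (Jamal): max(-11, 37, -49) = 37
n2-1-2 (Jamal): max(-24, -7) = -7
n2-1-3 (Jamal): max(-28, -42, 48) = 48
n2-1 (Ines): min(37, -7, 48) = -7
n2-2-1 (Jamal): max(-46, -13, -21, -31) = -13
n2-2-2 (Jamal): max(-5, 44) = 44
n2-2 (Ines): min(-13, 44) = -13
n2 (Jamal): max(-7, -13) = -7
n0 (Ines): min(40, -7) = -7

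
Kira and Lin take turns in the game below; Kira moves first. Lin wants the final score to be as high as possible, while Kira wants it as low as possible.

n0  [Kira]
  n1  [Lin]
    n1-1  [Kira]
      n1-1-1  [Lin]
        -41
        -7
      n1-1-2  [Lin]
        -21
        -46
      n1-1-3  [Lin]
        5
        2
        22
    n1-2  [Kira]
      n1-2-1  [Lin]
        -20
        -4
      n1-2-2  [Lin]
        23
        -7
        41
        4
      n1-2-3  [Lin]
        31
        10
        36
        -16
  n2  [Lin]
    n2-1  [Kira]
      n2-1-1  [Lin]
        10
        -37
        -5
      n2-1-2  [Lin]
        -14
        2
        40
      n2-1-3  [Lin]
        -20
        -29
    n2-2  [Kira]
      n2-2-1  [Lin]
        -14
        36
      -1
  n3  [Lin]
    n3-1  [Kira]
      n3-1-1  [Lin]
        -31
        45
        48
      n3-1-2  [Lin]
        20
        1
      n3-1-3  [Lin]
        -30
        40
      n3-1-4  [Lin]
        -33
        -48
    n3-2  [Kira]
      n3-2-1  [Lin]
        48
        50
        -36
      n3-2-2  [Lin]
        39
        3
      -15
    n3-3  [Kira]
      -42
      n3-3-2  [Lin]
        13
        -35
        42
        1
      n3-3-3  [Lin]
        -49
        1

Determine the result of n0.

n1-1-1 (Lin): max(-41, -7) = -7
n1-1-2 (Lin): max(-21, -46) = -21
n1-1-3 (Lin): max(5, 2, 22) = 22
n1-1 (Kira): min(-7, -21, 22) = -21
n1-2-1 (Lin): max(-20, -4) = -4
n1-2-2 (Lin): max(23, -7, 41, 4) = 41
n1-2-3 (Lin): max(31, 10, 36, -16) = 36
n1-2 (Kira): min(-4, 41, 36) = -4
n1 (Lin): max(-21, -4) = -4
n2-1-1 (Lin): max(10, -37, -5) = 10
n2-1-2 (Lin): max(-14, 2, 40) = 40
n2-1-3 (Lin): max(-20, -29) = -20
n2-1 (Kira): min(10, 40, -20) = -20
n2-2-1 (Lin): max(-14, 36) = 36
n2-2 (Kira): min(36, -1) = -1
n2 (Lin): max(-20, -1) = -1
n3-1-1 (Lin): max(-31, 45, 48) = 48
n3-1-2 (Lin): max(20, 1) = 20
n3-1-3 (Lin): max(-30, 40) = 40
n3-1-4 (Lin): max(-33, -48) = -33
n3-1 (Kira): min(48, 20, 40, -33) = -33
n3-2-1 (Lin): max(48, 50, -36) = 50
n3-2-2 (Lin): max(39, 3) = 39
n3-2 (Kira): min(50, 39, -15) = -15
n3-3-2 (Lin): max(13, -35, 42, 1) = 42
n3-3-3 (Lin): max(-49, 1) = 1
n3-3 (Kira): min(-42, 42, 1) = -42
n3 (Lin): max(-33, -15, -42) = -15
n0 (Kira): min(-4, -1, -15) = -15

-15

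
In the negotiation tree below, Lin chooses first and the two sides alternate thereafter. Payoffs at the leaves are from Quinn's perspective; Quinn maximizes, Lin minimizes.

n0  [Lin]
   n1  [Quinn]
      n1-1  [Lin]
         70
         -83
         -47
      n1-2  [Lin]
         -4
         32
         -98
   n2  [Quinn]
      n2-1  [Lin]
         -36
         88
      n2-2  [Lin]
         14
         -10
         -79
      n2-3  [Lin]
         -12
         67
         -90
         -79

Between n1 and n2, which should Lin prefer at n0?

n1

n1-1 (Lin): min(70, -83, -47) = -83
n1-2 (Lin): min(-4, 32, -98) = -98
n1 (Quinn): max(-83, -98) = -83
n2-1 (Lin): min(-36, 88) = -36
n2-2 (Lin): min(14, -10, -79) = -79
n2-3 (Lin): min(-12, 67, -90, -79) = -90
n2 (Quinn): max(-36, -79, -90) = -36
Lin prefers the lower value; n1=-83, n2=-36. n1 is better since -83 < -36.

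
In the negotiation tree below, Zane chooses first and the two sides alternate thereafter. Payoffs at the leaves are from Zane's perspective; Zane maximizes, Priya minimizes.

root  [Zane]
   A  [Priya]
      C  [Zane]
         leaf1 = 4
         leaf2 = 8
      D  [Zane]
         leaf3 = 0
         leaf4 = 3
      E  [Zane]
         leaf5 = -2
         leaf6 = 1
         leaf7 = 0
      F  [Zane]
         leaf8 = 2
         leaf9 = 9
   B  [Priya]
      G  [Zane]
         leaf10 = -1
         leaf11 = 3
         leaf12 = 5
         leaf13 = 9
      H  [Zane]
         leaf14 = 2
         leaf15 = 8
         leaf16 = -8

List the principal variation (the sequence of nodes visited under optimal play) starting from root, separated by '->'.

C (Zane): max(4, 8) = 8
D (Zane): max(0, 3) = 3
E (Zane): max(-2, 1, 0) = 1
F (Zane): max(2, 9) = 9
A (Priya): min(8, 3, 1, 9) = 1
G (Zane): max(-1, 3, 5, 9) = 9
H (Zane): max(2, 8, -8) = 8
B (Priya): min(9, 8) = 8
root (Zane): max(1, 8) = 8
At root, Zane picks B (highest: 8).
At B, Priya picks H (lowest: 8).
At H, Zane picks leaf15 (highest: 8).
Terminal value 8.

root -> B -> H -> leaf15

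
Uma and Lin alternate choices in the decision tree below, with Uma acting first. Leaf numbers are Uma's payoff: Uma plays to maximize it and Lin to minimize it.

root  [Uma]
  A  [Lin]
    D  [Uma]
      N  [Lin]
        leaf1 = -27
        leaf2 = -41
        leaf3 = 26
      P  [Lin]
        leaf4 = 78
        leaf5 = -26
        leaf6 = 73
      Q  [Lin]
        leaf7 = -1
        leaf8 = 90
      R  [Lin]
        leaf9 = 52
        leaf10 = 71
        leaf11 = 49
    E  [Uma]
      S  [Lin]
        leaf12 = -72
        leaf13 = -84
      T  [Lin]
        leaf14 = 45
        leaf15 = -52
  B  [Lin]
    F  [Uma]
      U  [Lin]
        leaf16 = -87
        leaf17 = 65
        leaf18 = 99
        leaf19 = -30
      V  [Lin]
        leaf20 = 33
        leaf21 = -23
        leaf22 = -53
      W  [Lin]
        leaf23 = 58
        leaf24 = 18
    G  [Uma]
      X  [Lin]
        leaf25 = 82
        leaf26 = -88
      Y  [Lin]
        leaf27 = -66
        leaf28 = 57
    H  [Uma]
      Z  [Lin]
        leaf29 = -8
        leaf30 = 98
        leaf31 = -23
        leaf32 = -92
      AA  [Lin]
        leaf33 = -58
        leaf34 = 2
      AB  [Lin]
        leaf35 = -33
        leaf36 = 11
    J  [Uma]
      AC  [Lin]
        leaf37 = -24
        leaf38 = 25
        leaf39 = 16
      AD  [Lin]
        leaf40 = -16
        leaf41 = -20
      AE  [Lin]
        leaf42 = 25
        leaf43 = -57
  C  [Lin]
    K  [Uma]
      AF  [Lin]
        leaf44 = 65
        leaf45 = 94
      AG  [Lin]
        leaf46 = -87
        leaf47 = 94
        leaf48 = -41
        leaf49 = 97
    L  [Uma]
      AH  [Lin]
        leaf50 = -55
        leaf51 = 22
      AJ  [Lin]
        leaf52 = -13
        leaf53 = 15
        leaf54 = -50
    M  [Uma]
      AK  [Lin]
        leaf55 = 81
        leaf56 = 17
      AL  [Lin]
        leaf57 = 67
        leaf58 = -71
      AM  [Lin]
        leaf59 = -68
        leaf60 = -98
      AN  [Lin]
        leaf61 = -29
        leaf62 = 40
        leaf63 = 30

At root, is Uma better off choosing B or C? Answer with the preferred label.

C

U (Lin): min(-87, 65, 99, -30) = -87
V (Lin): min(33, -23, -53) = -53
W (Lin): min(58, 18) = 18
F (Uma): max(-87, -53, 18) = 18
X (Lin): min(82, -88) = -88
Y (Lin): min(-66, 57) = -66
G (Uma): max(-88, -66) = -66
Z (Lin): min(-8, 98, -23, -92) = -92
AA (Lin): min(-58, 2) = -58
AB (Lin): min(-33, 11) = -33
H (Uma): max(-92, -58, -33) = -33
AC (Lin): min(-24, 25, 16) = -24
AD (Lin): min(-16, -20) = -20
AE (Lin): min(25, -57) = -57
J (Uma): max(-24, -20, -57) = -20
B (Lin): min(18, -66, -33, -20) = -66
AF (Lin): min(65, 94) = 65
AG (Lin): min(-87, 94, -41, 97) = -87
K (Uma): max(65, -87) = 65
AH (Lin): min(-55, 22) = -55
AJ (Lin): min(-13, 15, -50) = -50
L (Uma): max(-55, -50) = -50
AK (Lin): min(81, 17) = 17
AL (Lin): min(67, -71) = -71
AM (Lin): min(-68, -98) = -98
AN (Lin): min(-29, 40, 30) = -29
M (Uma): max(17, -71, -98, -29) = 17
C (Lin): min(65, -50, 17) = -50
Uma prefers the higher value; B=-66, C=-50. C is better since -50 > -66.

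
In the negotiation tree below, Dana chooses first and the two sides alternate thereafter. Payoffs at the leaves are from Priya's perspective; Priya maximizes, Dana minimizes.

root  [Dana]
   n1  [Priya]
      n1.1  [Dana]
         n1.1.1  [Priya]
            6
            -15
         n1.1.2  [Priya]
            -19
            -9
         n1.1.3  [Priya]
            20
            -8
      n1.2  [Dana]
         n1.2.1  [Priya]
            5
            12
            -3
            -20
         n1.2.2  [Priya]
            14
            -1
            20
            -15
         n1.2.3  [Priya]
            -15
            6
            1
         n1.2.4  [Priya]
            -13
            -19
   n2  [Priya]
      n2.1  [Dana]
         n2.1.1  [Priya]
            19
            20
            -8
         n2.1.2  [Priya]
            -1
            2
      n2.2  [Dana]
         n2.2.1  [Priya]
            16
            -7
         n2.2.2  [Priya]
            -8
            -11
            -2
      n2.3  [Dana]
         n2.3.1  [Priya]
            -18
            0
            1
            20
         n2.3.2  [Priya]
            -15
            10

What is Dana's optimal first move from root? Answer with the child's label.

n1

n1.1.1 (Priya): max(6, -15) = 6
n1.1.2 (Priya): max(-19, -9) = -9
n1.1.3 (Priya): max(20, -8) = 20
n1.1 (Dana): min(6, -9, 20) = -9
n1.2.1 (Priya): max(5, 12, -3, -20) = 12
n1.2.2 (Priya): max(14, -1, 20, -15) = 20
n1.2.3 (Priya): max(-15, 6, 1) = 6
n1.2.4 (Priya): max(-13, -19) = -13
n1.2 (Dana): min(12, 20, 6, -13) = -13
n1 (Priya): max(-9, -13) = -9
n2.1.1 (Priya): max(19, 20, -8) = 20
n2.1.2 (Priya): max(-1, 2) = 2
n2.1 (Dana): min(20, 2) = 2
n2.2.1 (Priya): max(16, -7) = 16
n2.2.2 (Priya): max(-8, -11, -2) = -2
n2.2 (Dana): min(16, -2) = -2
n2.3.1 (Priya): max(-18, 0, 1, 20) = 20
n2.3.2 (Priya): max(-15, 10) = 10
n2.3 (Dana): min(20, 10) = 10
n2 (Priya): max(2, -2, 10) = 10
root (Dana): min(-9, 10) = -9
Dana at root wants the lowest of {n1=-9, n2=10}, so chooses n1.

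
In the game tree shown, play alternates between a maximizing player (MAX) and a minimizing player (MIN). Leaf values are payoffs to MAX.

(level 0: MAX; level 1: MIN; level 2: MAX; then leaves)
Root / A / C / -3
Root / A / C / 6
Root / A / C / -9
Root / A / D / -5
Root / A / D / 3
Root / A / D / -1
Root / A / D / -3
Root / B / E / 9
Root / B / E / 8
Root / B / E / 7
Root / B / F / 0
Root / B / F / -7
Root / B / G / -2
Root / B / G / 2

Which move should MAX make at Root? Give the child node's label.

A

C (MAX): max(-3, 6, -9) = 6
D (MAX): max(-5, 3, -1, -3) = 3
A (MIN): min(6, 3) = 3
E (MAX): max(9, 8, 7) = 9
F (MAX): max(0, -7) = 0
G (MAX): max(-2, 2) = 2
B (MIN): min(9, 0, 2) = 0
Root (MAX): max(3, 0) = 3
MAX at Root wants the highest of {A=3, B=0}, so chooses A.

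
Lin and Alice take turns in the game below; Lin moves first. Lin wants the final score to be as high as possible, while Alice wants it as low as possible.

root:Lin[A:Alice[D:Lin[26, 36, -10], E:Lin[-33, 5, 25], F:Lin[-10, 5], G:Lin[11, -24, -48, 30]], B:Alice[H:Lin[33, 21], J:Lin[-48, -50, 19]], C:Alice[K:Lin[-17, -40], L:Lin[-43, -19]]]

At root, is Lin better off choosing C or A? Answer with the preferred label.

A

K (Lin): max(-17, -40) = -17
L (Lin): max(-43, -19) = -19
C (Alice): min(-17, -19) = -19
D (Lin): max(26, 36, -10) = 36
E (Lin): max(-33, 5, 25) = 25
F (Lin): max(-10, 5) = 5
G (Lin): max(11, -24, -48, 30) = 30
A (Alice): min(36, 25, 5, 30) = 5
Lin prefers the higher value; C=-19, A=5. A is better since 5 > -19.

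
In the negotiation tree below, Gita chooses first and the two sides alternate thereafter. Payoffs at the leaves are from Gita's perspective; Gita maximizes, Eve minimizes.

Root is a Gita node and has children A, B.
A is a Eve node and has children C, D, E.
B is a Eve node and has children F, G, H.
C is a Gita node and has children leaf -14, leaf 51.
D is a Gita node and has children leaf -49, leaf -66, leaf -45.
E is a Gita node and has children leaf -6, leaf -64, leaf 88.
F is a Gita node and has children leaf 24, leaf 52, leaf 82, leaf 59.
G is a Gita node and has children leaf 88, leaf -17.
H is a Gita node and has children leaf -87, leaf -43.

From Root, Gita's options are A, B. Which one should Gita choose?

B

C (Gita): max(-14, 51) = 51
D (Gita): max(-49, -66, -45) = -45
E (Gita): max(-6, -64, 88) = 88
A (Eve): min(51, -45, 88) = -45
F (Gita): max(24, 52, 82, 59) = 82
G (Gita): max(88, -17) = 88
H (Gita): max(-87, -43) = -43
B (Eve): min(82, 88, -43) = -43
Root (Gita): max(-45, -43) = -43
Gita at Root wants the highest of {A=-45, B=-43}, so chooses B.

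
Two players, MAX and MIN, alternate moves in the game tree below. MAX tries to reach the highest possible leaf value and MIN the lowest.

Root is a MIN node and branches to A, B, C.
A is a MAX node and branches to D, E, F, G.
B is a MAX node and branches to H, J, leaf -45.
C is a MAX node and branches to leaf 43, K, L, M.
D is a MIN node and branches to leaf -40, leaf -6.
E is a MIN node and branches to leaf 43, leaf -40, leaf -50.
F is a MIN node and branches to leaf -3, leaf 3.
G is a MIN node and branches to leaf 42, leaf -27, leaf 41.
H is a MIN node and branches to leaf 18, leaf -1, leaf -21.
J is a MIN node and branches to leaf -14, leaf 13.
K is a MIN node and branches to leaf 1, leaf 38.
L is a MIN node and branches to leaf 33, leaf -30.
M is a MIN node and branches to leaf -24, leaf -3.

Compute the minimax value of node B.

H (MIN): min(18, -1, -21) = -21
J (MIN): min(-14, 13) = -14
B (MAX): max(-21, -14, -45) = -14

-14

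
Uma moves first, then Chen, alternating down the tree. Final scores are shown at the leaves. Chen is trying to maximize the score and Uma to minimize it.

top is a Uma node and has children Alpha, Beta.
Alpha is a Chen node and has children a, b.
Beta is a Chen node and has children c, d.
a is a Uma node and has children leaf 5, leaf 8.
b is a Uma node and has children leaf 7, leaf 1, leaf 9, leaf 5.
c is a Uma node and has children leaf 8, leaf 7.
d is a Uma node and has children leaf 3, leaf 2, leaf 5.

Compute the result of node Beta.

7

c (Uma): min(8, 7) = 7
d (Uma): min(3, 2, 5) = 2
Beta (Chen): max(7, 2) = 7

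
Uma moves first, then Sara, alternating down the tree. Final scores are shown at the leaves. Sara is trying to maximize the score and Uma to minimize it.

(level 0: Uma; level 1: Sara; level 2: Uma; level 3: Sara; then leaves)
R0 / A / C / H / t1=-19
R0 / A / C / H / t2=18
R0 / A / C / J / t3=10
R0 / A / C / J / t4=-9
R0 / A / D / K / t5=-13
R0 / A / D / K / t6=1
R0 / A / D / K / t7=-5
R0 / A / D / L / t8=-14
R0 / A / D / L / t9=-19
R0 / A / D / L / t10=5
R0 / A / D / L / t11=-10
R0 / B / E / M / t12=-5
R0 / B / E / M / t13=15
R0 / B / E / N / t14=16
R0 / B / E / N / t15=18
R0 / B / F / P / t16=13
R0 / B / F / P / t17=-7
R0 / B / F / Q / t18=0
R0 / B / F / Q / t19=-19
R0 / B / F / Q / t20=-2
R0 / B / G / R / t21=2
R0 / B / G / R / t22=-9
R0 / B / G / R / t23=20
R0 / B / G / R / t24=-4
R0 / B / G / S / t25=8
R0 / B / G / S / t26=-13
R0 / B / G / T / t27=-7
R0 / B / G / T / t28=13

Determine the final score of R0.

10

H (Sara): max(-19, 18) = 18
J (Sara): max(10, -9) = 10
C (Uma): min(18, 10) = 10
K (Sara): max(-13, 1, -5) = 1
L (Sara): max(-14, -19, 5, -10) = 5
D (Uma): min(1, 5) = 1
A (Sara): max(10, 1) = 10
M (Sara): max(-5, 15) = 15
N (Sara): max(16, 18) = 18
E (Uma): min(15, 18) = 15
P (Sara): max(13, -7) = 13
Q (Sara): max(0, -19, -2) = 0
F (Uma): min(13, 0) = 0
R (Sara): max(2, -9, 20, -4) = 20
S (Sara): max(8, -13) = 8
T (Sara): max(-7, 13) = 13
G (Uma): min(20, 8, 13) = 8
B (Sara): max(15, 0, 8) = 15
R0 (Uma): min(10, 15) = 10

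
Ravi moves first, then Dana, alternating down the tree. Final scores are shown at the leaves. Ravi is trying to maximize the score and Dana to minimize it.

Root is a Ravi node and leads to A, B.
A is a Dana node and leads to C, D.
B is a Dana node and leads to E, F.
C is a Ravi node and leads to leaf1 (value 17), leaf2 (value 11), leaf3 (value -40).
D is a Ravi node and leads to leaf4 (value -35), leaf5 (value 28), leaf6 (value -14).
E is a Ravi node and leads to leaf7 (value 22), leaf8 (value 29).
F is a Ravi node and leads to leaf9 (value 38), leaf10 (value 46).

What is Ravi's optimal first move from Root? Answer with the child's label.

C (Ravi): max(17, 11, -40) = 17
D (Ravi): max(-35, 28, -14) = 28
A (Dana): min(17, 28) = 17
E (Ravi): max(22, 29) = 29
F (Ravi): max(38, 46) = 46
B (Dana): min(29, 46) = 29
Root (Ravi): max(17, 29) = 29
Ravi at Root wants the highest of {A=17, B=29}, so chooses B.

B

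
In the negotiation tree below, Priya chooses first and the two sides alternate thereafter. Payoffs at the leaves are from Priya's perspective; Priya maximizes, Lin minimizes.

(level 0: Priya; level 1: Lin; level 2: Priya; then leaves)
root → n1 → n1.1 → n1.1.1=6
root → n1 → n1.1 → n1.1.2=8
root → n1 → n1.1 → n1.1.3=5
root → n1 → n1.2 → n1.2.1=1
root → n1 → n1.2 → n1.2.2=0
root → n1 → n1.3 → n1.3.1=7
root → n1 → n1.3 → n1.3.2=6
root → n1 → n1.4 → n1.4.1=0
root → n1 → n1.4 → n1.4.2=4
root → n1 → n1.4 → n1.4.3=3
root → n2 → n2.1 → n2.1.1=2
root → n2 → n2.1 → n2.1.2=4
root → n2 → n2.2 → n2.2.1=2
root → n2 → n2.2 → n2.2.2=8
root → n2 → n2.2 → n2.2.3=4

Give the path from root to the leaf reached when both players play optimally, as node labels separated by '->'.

n1.1 (Priya): max(6, 8, 5) = 8
n1.2 (Priya): max(1, 0) = 1
n1.3 (Priya): max(7, 6) = 7
n1.4 (Priya): max(0, 4, 3) = 4
n1 (Lin): min(8, 1, 7, 4) = 1
n2.1 (Priya): max(2, 4) = 4
n2.2 (Priya): max(2, 8, 4) = 8
n2 (Lin): min(4, 8) = 4
root (Priya): max(1, 4) = 4
At root, Priya picks n2 (highest: 4).
At n2, Lin picks n2.1 (lowest: 4).
At n2.1, Priya picks n2.1.2 (highest: 4).
Terminal value 4.

root -> n2 -> n2.1 -> n2.1.2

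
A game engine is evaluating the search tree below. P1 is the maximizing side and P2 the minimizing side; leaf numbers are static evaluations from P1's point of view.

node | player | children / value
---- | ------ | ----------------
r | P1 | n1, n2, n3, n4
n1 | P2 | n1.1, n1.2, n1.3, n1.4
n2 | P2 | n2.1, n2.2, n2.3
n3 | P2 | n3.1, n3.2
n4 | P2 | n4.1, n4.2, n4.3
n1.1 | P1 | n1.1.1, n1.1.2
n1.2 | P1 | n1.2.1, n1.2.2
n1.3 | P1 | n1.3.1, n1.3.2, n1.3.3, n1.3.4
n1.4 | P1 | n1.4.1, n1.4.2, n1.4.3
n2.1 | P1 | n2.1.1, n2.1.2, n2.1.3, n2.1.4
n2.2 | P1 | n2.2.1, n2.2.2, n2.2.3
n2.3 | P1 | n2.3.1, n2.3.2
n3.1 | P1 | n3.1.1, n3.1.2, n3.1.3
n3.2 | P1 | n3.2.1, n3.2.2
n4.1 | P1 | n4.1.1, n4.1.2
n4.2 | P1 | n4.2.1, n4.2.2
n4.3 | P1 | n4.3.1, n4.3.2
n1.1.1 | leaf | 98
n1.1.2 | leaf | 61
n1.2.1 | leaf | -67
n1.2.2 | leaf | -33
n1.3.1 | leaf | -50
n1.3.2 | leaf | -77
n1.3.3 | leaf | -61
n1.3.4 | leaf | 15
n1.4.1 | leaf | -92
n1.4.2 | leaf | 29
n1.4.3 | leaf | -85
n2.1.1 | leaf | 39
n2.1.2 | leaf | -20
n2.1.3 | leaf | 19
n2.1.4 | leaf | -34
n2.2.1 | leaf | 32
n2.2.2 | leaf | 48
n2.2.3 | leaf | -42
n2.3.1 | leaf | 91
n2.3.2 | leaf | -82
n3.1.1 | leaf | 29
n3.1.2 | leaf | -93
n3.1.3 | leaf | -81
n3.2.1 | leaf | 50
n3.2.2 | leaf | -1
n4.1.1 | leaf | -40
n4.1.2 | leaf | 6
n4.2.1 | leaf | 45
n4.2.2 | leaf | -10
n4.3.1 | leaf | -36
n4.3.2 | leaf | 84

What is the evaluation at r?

n1.1 (P1): max(98, 61) = 98
n1.2 (P1): max(-67, -33) = -33
n1.3 (P1): max(-50, -77, -61, 15) = 15
n1.4 (P1): max(-92, 29, -85) = 29
n1 (P2): min(98, -33, 15, 29) = -33
n2.1 (P1): max(39, -20, 19, -34) = 39
n2.2 (P1): max(32, 48, -42) = 48
n2.3 (P1): max(91, -82) = 91
n2 (P2): min(39, 48, 91) = 39
n3.1 (P1): max(29, -93, -81) = 29
n3.2 (P1): max(50, -1) = 50
n3 (P2): min(29, 50) = 29
n4.1 (P1): max(-40, 6) = 6
n4.2 (P1): max(45, -10) = 45
n4.3 (P1): max(-36, 84) = 84
n4 (P2): min(6, 45, 84) = 6
r (P1): max(-33, 39, 29, 6) = 39

39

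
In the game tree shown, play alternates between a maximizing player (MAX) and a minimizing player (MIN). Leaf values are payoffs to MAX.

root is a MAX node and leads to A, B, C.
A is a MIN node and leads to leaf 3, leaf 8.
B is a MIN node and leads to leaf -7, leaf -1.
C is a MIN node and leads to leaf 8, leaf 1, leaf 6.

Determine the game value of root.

A (MIN): min(3, 8) = 3
B (MIN): min(-7, -1) = -7
C (MIN): min(8, 1, 6) = 1
root (MAX): max(3, -7, 1) = 3

3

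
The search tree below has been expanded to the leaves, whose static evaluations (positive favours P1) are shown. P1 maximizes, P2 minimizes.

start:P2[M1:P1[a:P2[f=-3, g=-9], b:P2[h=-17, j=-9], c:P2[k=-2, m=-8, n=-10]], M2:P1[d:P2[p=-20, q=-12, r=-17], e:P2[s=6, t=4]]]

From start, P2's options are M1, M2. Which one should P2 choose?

a (P2): min(-3, -9) = -9
b (P2): min(-17, -9) = -17
c (P2): min(-2, -8, -10) = -10
M1 (P1): max(-9, -17, -10) = -9
d (P2): min(-20, -12, -17) = -20
e (P2): min(6, 4) = 4
M2 (P1): max(-20, 4) = 4
start (P2): min(-9, 4) = -9
P2 at start wants the lowest of {M1=-9, M2=4}, so chooses M1.

M1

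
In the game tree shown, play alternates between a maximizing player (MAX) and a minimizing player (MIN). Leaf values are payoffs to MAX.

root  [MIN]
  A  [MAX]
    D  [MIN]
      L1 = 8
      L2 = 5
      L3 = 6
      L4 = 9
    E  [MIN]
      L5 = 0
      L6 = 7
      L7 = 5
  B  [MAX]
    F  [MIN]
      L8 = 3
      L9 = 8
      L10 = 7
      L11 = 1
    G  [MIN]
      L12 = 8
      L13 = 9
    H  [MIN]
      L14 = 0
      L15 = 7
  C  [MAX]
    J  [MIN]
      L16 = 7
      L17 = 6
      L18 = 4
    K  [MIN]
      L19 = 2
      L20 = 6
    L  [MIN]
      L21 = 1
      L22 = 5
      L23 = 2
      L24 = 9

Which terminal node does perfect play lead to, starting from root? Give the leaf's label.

D (MIN): min(8, 5, 6, 9) = 5
E (MIN): min(0, 7, 5) = 0
A (MAX): max(5, 0) = 5
F (MIN): min(3, 8, 7, 1) = 1
G (MIN): min(8, 9) = 8
H (MIN): min(0, 7) = 0
B (MAX): max(1, 8, 0) = 8
J (MIN): min(7, 6, 4) = 4
K (MIN): min(2, 6) = 2
L (MIN): min(1, 5, 2, 9) = 1
C (MAX): max(4, 2, 1) = 4
root (MIN): min(5, 8, 4) = 4
At root, MIN picks C (lowest: 4).
At C, MAX picks J (highest: 4).
At J, MIN picks L18 (lowest: 4).
Terminal value 4.

L18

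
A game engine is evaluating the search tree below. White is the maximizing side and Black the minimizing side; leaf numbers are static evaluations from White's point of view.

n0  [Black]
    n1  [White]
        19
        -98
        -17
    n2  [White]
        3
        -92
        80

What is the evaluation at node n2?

80

n2 (White): max(3, -92, 80) = 80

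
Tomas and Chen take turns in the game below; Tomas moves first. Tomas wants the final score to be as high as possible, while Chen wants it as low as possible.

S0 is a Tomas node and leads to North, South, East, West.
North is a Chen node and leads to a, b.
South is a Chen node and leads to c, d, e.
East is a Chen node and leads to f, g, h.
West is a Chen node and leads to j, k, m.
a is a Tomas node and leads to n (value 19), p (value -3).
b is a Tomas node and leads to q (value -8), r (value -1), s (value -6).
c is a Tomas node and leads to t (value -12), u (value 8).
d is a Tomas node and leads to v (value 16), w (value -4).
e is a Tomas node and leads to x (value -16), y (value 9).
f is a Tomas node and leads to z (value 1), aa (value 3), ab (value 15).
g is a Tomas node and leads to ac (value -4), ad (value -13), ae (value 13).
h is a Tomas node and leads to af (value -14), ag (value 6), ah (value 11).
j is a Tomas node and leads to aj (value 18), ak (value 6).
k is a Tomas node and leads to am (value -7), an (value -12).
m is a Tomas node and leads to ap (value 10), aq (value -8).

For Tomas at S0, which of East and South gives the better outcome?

East

f (Tomas): max(1, 3, 15) = 15
g (Tomas): max(-4, -13, 13) = 13
h (Tomas): max(-14, 6, 11) = 11
East (Chen): min(15, 13, 11) = 11
c (Tomas): max(-12, 8) = 8
d (Tomas): max(16, -4) = 16
e (Tomas): max(-16, 9) = 9
South (Chen): min(8, 16, 9) = 8
Tomas prefers the higher value; East=11, South=8. East is better since 11 > 8.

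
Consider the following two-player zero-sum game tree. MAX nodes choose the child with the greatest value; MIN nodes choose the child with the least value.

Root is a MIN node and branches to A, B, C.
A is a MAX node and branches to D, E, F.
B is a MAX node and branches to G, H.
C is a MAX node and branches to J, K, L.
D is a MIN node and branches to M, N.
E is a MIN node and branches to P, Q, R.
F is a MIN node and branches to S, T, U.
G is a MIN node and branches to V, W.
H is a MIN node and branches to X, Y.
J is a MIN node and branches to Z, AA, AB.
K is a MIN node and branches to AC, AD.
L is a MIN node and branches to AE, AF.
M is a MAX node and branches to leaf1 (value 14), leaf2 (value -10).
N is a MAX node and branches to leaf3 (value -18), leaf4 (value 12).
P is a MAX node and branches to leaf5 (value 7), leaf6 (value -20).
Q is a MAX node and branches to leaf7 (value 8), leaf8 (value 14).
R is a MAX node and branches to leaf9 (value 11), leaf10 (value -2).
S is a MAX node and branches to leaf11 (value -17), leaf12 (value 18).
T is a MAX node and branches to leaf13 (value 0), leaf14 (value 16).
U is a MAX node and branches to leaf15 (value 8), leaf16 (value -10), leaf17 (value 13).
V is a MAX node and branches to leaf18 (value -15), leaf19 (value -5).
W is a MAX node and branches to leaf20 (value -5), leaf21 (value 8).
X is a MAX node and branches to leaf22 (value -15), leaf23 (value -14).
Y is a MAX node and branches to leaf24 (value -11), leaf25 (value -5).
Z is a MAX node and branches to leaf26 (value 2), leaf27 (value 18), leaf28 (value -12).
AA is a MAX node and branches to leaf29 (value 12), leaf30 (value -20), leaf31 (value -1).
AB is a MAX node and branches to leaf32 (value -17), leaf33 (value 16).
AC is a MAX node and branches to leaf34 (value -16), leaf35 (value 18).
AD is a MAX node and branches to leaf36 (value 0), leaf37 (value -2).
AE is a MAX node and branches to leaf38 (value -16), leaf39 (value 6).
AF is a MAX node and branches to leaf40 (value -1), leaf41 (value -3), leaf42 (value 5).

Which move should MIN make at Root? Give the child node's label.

M (MAX): max(14, -10) = 14
N (MAX): max(-18, 12) = 12
D (MIN): min(14, 12) = 12
P (MAX): max(7, -20) = 7
Q (MAX): max(8, 14) = 14
R (MAX): max(11, -2) = 11
E (MIN): min(7, 14, 11) = 7
S (MAX): max(-17, 18) = 18
T (MAX): max(0, 16) = 16
U (MAX): max(8, -10, 13) = 13
F (MIN): min(18, 16, 13) = 13
A (MAX): max(12, 7, 13) = 13
V (MAX): max(-15, -5) = -5
W (MAX): max(-5, 8) = 8
G (MIN): min(-5, 8) = -5
X (MAX): max(-15, -14) = -14
Y (MAX): max(-11, -5) = -5
H (MIN): min(-14, -5) = -14
B (MAX): max(-5, -14) = -5
Z (MAX): max(2, 18, -12) = 18
AA (MAX): max(12, -20, -1) = 12
AB (MAX): max(-17, 16) = 16
J (MIN): min(18, 12, 16) = 12
AC (MAX): max(-16, 18) = 18
AD (MAX): max(0, -2) = 0
K (MIN): min(18, 0) = 0
AE (MAX): max(-16, 6) = 6
AF (MAX): max(-1, -3, 5) = 5
L (MIN): min(6, 5) = 5
C (MAX): max(12, 0, 5) = 12
Root (MIN): min(13, -5, 12) = -5
MIN at Root wants the lowest of {A=13, B=-5, C=12}, so chooses B.

B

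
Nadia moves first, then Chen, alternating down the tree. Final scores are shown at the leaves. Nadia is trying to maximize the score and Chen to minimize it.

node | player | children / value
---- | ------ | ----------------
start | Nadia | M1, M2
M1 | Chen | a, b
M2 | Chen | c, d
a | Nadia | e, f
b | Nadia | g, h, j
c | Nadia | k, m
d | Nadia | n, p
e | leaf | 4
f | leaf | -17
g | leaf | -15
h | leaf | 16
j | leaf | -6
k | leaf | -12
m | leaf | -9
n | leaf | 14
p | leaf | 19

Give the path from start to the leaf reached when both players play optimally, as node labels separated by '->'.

start -> M1 -> a -> e

a (Nadia): max(4, -17) = 4
b (Nadia): max(-15, 16, -6) = 16
M1 (Chen): min(4, 16) = 4
c (Nadia): max(-12, -9) = -9
d (Nadia): max(14, 19) = 19
M2 (Chen): min(-9, 19) = -9
start (Nadia): max(4, -9) = 4
At start, Nadia picks M1 (highest: 4).
At M1, Chen picks a (lowest: 4).
At a, Nadia picks e (highest: 4).
Terminal value 4.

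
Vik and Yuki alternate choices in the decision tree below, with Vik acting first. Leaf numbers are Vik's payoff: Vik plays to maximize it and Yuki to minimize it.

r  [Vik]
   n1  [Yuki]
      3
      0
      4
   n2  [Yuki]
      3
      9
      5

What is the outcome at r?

3

n1 (Yuki): min(3, 0, 4) = 0
n2 (Yuki): min(3, 9, 5) = 3
r (Vik): max(0, 3) = 3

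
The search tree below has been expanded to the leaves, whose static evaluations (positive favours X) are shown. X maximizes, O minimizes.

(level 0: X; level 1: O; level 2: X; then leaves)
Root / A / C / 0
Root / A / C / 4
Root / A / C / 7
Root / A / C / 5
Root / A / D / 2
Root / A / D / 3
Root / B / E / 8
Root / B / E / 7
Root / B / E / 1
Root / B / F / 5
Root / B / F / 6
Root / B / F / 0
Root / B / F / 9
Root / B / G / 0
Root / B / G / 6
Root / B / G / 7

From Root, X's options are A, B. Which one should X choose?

B

C (X): max(0, 4, 7, 5) = 7
D (X): max(2, 3) = 3
A (O): min(7, 3) = 3
E (X): max(8, 7, 1) = 8
F (X): max(5, 6, 0, 9) = 9
G (X): max(0, 6, 7) = 7
B (O): min(8, 9, 7) = 7
Root (X): max(3, 7) = 7
X at Root wants the highest of {A=3, B=7}, so chooses B.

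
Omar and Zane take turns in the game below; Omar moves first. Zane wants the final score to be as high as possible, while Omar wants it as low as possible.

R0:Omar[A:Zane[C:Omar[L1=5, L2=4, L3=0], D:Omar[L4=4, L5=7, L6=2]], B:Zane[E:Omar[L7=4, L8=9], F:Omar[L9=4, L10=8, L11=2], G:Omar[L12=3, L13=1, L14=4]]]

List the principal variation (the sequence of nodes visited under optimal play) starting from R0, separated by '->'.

C (Omar): min(5, 4, 0) = 0
D (Omar): min(4, 7, 2) = 2
A (Zane): max(0, 2) = 2
E (Omar): min(4, 9) = 4
F (Omar): min(4, 8, 2) = 2
G (Omar): min(3, 1, 4) = 1
B (Zane): max(4, 2, 1) = 4
R0 (Omar): min(2, 4) = 2
At R0, Omar picks A (lowest: 2).
At A, Zane picks D (highest: 2).
At D, Omar picks L6 (lowest: 2).
Terminal value 2.

R0 -> A -> D -> L6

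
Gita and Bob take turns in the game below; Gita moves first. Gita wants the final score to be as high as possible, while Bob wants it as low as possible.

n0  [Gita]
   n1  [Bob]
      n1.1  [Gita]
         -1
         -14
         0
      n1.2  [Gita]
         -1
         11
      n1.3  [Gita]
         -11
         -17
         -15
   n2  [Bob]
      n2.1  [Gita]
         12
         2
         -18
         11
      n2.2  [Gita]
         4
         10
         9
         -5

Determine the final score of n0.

10

n1.1 (Gita): max(-1, -14, 0) = 0
n1.2 (Gita): max(-1, 11) = 11
n1.3 (Gita): max(-11, -17, -15) = -11
n1 (Bob): min(0, 11, -11) = -11
n2.1 (Gita): max(12, 2, -18, 11) = 12
n2.2 (Gita): max(4, 10, 9, -5) = 10
n2 (Bob): min(12, 10) = 10
n0 (Gita): max(-11, 10) = 10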